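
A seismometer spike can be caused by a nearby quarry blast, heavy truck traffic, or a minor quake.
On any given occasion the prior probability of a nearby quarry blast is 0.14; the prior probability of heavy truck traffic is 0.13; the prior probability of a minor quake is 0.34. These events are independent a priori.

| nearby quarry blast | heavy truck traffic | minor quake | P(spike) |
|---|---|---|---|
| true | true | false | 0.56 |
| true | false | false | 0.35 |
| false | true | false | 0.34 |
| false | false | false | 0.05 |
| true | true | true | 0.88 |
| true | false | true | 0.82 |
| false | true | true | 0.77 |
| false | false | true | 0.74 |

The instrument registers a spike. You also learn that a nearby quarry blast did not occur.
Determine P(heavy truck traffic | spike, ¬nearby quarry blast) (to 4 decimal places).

For the numerator, keep only heavy truck traffic=true terms: 0.029172 + 0.034034 = 0.063206
The normalizing constant is 0.05*0.87*0.66 + 0.74*0.87*0.34 + 0.34*0.13*0.66 + 0.77*0.13*0.34 = 0.310808
P(heavy truck traffic | spike, ¬nearby quarry blast) = 0.063206/0.310808 ≈ 0.2034

P(heavy truck traffic | spike, ¬nearby quarry blast) ≈ 0.2034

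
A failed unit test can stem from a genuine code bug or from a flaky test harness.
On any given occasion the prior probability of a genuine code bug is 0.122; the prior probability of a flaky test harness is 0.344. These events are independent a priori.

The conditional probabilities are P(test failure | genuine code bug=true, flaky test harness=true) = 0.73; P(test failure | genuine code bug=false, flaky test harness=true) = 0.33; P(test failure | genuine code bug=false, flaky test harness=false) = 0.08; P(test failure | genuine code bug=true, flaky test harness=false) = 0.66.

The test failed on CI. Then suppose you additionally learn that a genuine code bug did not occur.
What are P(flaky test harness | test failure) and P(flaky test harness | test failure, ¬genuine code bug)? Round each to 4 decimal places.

Sum P(test failure|·) weighted by the priors over the 4 (genuine code bug, flaky test harness) configurations:
  P(test failure) = 0.08*0.878*0.656 + 0.33*0.878*0.344 + 0.66*0.122*0.656 + 0.73*0.122*0.344
        = 0.046077 + 0.099671 + 0.052821 + 0.030637 = 0.229206
The terms with flaky test harness present sum to 0.130308, so
  P(flaky test harness | test failure) = 0.130308 / 0.229206 ≈ 0.5685

Now also conditioning on genuine code bug≠true:
By total probability over both values of flaky test harness:
  P(test failure | ¬genuine code bug) = 0.08*0.656 + 0.33*0.344
        = 0.052480 + 0.113520 = 0.166000
The terms with flaky test harness present sum to 0.113520, so
  P(flaky test harness | test failure, ¬genuine code bug) = 0.113520 / 0.166000 ≈ 0.6839

P(flaky test harness | test failure) ≈ 0.5685; P(flaky test harness | test failure, ¬genuine code bug) ≈ 0.6839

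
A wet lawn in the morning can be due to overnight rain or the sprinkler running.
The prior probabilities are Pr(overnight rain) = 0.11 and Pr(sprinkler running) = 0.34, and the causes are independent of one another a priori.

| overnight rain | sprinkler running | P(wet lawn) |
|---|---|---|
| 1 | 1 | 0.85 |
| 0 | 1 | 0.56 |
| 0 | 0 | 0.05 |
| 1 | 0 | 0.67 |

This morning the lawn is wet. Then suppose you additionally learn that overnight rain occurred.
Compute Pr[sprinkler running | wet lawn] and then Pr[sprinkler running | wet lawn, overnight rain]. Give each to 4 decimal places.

Pr[sprinkler running | wet lawn] ≈ 0.7206; Pr[sprinkler running | wet lawn, overnight rain] ≈ 0.3952

Sum P(wet lawn|·) weighted by the priors over the 4 (overnight rain, sprinkler running) configurations:
  P(wet lawn) = 0.05·0.89·0.66 + 0.56·0.89·0.34 + 0.67·0.11·0.66 + 0.85·0.11·0.34
        = 0.029370 + 0.169456 + 0.048642 + 0.031790 = 0.279258
Configurations with sprinkler running contribute 0.201246, so
  P(sprinkler running | wet lawn) = 0.201246 / 0.279258 ≈ 0.7206

With the extra evidence:
Enumerate both values of sprinkler running and weight by the priors:
  P(wet lawn | overnight rain) = 0.67*0.66 + 0.85*0.34
        = 0.442200 + 0.289000 = 0.731200
The terms with sprinkler running present sum to 0.289000, so
  P(sprinkler running | wet lawn, overnight rain) = 0.289000 / 0.731200 ≈ 0.3952
Conditioning on overnight rain lowers the posterior on sprinkler running: the classic explaining-away effect in a common-effect structure.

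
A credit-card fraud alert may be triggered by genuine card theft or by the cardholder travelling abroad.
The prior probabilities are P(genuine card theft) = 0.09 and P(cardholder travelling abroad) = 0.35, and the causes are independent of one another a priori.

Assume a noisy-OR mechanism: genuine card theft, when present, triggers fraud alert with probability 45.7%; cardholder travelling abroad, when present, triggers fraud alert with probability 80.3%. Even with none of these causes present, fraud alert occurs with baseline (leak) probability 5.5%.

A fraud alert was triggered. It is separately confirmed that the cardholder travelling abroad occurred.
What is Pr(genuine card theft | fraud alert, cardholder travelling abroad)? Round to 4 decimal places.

Pr(genuine card theft | fraud alert, cardholder travelling abroad) ≈ 0.0985

Under noisy-OR, P(fraud alert | causes) = 1 − (1−0.055)·∏(1−qᵢ) over the active causes.
Weight on genuine card theft=true, given the evidence: 0.898912·0.09 = 0.080902
Denominator P(fraud alert | cardholder travelling abroad): 0.813835·0.91 + 0.898912·0.09 = 0.821492
Posterior = 0.080902 / 0.821492 ≈ 0.0985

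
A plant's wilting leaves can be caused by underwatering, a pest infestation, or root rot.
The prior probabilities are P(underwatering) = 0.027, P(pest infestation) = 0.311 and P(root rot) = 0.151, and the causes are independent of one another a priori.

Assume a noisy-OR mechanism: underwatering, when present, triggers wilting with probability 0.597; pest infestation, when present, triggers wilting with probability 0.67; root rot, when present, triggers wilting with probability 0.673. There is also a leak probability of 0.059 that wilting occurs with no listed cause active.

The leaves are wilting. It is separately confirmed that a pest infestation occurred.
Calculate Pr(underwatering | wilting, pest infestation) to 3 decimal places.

Pr(underwatering | wilting, pest infestation) ≈ 0.033

Under noisy-OR, P(wilting | causes) = 1 − (1−0.059)·∏(1−qᵢ) over the active causes.
P(wilting | pest infestation) = 0.68947*0.973*0.849 + 0.898457*0.973*0.151 + 0.874856*0.027*0.849 + 0.959078*0.027*0.151 = 0.569555 + 0.132004 + 0.020054 + 0.003910 = 0.725523
Restricting to configurations with underwatering present: 0.020054 + 0.003910 = 0.023964.
P(underwatering | wilting, pest infestation) = 0.023964 / 0.725523 ≈ 0.033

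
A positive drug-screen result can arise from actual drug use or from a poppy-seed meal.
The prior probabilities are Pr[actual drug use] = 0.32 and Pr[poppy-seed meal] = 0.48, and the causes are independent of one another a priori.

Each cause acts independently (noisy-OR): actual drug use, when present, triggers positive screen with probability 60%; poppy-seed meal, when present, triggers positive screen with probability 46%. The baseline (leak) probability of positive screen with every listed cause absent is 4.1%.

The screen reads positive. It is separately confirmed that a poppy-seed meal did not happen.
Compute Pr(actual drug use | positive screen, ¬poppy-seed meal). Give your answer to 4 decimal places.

Pr(actual drug use | positive screen, ¬poppy-seed meal) ≈ 0.8762

Under noisy-OR, P(positive screen | causes) = 1 − (1−0.041)·∏(1−qᵢ) over the active causes.
P(positive screen | ¬poppy-seed meal) = 0.041*0.68 + 0.6164*0.32 = 0.027880 + 0.197248 = 0.225128
The actual drug use-present share is 0.6164*0.32 = 0.197248.
So P(actual drug use | positive screen, ¬poppy-seed meal) = 0.197248/0.225128 ≈ 0.8762.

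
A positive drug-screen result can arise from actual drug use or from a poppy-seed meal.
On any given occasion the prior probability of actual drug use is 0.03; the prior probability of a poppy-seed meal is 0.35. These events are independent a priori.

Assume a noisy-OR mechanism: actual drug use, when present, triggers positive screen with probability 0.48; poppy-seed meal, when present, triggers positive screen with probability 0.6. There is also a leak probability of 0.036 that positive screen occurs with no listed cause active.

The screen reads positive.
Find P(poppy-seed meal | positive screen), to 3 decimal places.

P(poppy-seed meal | positive screen) ≈ 0.870

Under noisy-OR, P(positive screen | causes) = 1 − (1−0.036)·∏(1−qᵢ) over the active causes.
Numerator (weight on configurations with poppy-seed meal): 0.208589 + 0.008395 = 0.216984
Normalizer over all consistent configurations: 0.036·0.97·0.65 + 0.6144·0.97·0.35 + 0.49872·0.03·0.65 + 0.799488·0.03·0.35 = 0.249407
P(poppy-seed meal | positive screen) = 0.216984/0.249407 ≈ 0.870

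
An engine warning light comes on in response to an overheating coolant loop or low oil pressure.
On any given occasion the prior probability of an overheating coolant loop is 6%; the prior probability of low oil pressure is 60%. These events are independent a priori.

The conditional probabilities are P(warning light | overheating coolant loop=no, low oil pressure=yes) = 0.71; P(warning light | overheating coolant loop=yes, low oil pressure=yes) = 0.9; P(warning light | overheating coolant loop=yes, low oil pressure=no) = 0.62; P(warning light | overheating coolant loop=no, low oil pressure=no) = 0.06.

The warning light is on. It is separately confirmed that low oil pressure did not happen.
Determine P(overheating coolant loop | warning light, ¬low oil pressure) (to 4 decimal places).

P(overheating coolant loop | warning light, ¬low oil pressure) ≈ 0.3974

Enumerate both values of overheating coolant loop and weight by the priors:
  P(warning light | ¬low oil pressure) = 0.06×0.94 + 0.62×0.06
        = 0.056400 + 0.037200 = 0.093600
Configurations with overheating coolant loop contribute 0.037200, so
  P(overheating coolant loop | warning light, ¬low oil pressure) = 0.037200 / 0.093600 ≈ 0.3974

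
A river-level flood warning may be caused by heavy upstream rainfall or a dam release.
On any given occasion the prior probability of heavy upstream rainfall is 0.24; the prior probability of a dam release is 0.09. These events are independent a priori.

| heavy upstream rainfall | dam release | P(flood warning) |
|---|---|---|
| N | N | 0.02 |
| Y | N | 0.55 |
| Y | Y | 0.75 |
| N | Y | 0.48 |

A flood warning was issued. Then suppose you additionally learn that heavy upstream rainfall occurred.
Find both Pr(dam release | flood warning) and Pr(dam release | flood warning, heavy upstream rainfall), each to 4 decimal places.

Pr(dam release | flood warning) ≈ 0.2680; Pr(dam release | flood warning, heavy upstream rainfall) ≈ 0.1188

Sum P(flood warning|·) weighted by the priors over the 4 (heavy upstream rainfall, dam release) configurations:
  P(flood warning) = 0.02*0.76*0.91 + 0.48*0.76*0.09 + 0.55*0.24*0.91 + 0.75*0.24*0.09
        = 0.013832 + 0.032832 + 0.120120 + 0.016200 = 0.182984
Configurations with dam release contribute 0.049032, so
  P(dam release | flood warning) = 0.049032 / 0.182984 ≈ 0.2680

Now also conditioning on heavy upstream rainfall=true:
Weight on dam release=true, given the evidence: 0.75*0.09 = 0.067500
The normalizing constant is 0.55*0.91 + 0.75*0.09 = 0.568000
Posterior = 0.067500 / 0.568000 ≈ 0.1188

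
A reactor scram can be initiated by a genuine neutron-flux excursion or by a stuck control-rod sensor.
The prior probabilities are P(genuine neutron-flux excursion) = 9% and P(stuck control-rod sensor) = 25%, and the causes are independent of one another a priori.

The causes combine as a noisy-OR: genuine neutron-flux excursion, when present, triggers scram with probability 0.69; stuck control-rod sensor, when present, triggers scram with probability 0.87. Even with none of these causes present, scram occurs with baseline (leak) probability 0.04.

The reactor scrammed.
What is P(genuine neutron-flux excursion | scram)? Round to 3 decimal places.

P(genuine neutron-flux excursion | scram) ≈ 0.234

Under noisy-OR, P(scram | causes) = 1 − (1−0.04)·∏(1−qᵢ) over the active causes.
P(scram) = 0.04·0.91·0.75 + 0.8752·0.91·0.25 + 0.7024·0.09·0.75 + 0.961312·0.09·0.25 = 0.027300 + 0.199108 + 0.047412 + 0.021630 = 0.295450
Of this, 0.069042 comes from 0.047412 + 0.021630 (the genuine neutron-flux excursion=true cases).
So P(genuine neutron-flux excursion | scram) = 0.069042/0.295450 ≈ 0.234.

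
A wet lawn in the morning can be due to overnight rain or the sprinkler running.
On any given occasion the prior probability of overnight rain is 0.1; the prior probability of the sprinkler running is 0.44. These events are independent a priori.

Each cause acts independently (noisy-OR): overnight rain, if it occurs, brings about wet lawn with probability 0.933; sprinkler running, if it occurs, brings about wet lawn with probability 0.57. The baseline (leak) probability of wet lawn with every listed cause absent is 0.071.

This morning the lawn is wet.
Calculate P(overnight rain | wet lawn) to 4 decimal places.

P(overnight rain | wet lawn) ≈ 0.2584

Under noisy-OR, P(wet lawn | causes) = 1 − (1−0.071)·∏(1−qᵢ) over the active causes.
P(wet lawn) = 0.071×0.9×0.56 + 0.60053×0.9×0.44 + 0.937757×0.1×0.56 + 0.973236×0.1×0.44 = 0.035784 + 0.237810 + 0.052514 + 0.042822 = 0.368930
Of this, 0.095336 comes from 0.052514 + 0.042822 (the overnight rain=true cases).
So P(overnight rain | wet lawn) = 0.095336/0.368930 ≈ 0.2584.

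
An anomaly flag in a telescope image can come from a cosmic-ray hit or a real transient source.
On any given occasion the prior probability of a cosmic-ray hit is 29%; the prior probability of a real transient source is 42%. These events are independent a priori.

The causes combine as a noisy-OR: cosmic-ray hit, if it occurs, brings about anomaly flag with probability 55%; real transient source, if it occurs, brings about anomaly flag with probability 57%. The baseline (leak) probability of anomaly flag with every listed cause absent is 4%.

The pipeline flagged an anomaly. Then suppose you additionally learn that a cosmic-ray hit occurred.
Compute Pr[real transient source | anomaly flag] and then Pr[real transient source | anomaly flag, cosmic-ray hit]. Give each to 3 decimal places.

Under noisy-OR, P(anomaly flag | causes) = 1 − (1−0.04)·∏(1−qᵢ) over the active causes.
Sum P(anomaly flag|·) weighted by the priors over the 4 (cosmic-ray hit, real transient source) configurations:
  P(anomaly flag) = 0.04*0.71*0.58 + 0.5872*0.71*0.42 + 0.568*0.29*0.58 + 0.81424*0.29*0.42
        = 0.016472 + 0.175103 + 0.095538 + 0.099174 = 0.386287
Configurations with real transient source contribute 0.274277, so
  P(real transient source | anomaly flag) = 0.274277 / 0.386287 ≈ 0.710

Now condition on the additional information:
Sum P(anomaly flag|·) weighted by the priors over both values of real transient source:
  P(anomaly flag | cosmic-ray hit) = 0.568×0.58 + 0.81424×0.42
        = 0.329440 + 0.341981 = 0.671421
Configurations with real transient source contribute 0.341981, so
  P(real transient source | anomaly flag, cosmic-ray hit) = 0.341981 / 0.671421 ≈ 0.509

Pr[real transient source | anomaly flag] ≈ 0.710; Pr[real transient source | anomaly flag, cosmic-ray hit] ≈ 0.509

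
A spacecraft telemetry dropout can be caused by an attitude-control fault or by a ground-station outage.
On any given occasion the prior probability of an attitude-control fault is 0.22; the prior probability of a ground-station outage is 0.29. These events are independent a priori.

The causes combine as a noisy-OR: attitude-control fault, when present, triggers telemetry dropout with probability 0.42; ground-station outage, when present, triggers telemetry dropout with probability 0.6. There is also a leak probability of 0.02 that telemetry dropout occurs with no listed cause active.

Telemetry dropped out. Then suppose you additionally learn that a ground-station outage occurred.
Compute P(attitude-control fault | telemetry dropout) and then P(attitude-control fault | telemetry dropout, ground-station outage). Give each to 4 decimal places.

Under noisy-OR, P(telemetry dropout | causes) = 1 − (1−0.02)·∏(1−qᵢ) over the active causes.
Sum P(telemetry dropout|·) weighted by the priors over the 4 (attitude-control fault, ground-station outage) configurations:
  P(telemetry dropout) = 0.02·0.78·0.71 + 0.608·0.78·0.29 + 0.4316·0.22·0.71 + 0.77264·0.22·0.29
        = 0.011076 + 0.137530 + 0.067416 + 0.049294 = 0.265316
The terms with attitude-control fault present sum to 0.116710, so
  P(attitude-control fault | telemetry dropout) = 0.116710 / 0.265316 ≈ 0.4399

Now condition on the additional information:
P(telemetry dropout | ground-station outage) = 0.608·0.78 + 0.77264·0.22 = 0.474240 + 0.169981 = 0.644221
Of this, 0.169981 comes from 0.77264·0.22 (the attitude-control fault=true cases).
So P(attitude-control fault | telemetry dropout, ground-station outage) = 0.169981/0.644221 ≈ 0.2639.

P(attitude-control fault | telemetry dropout) ≈ 0.4399; P(attitude-control fault | telemetry dropout, ground-station outage) ≈ 0.2639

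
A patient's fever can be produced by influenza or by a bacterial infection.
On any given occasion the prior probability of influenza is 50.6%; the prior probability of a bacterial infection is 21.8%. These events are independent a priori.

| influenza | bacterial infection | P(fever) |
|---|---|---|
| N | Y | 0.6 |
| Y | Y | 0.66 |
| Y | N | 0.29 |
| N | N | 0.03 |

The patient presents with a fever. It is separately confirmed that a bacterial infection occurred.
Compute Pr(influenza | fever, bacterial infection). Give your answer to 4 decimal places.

P(fever | bacterial infection) = 0.6×0.494 + 0.66×0.506 = 0.296400 + 0.333960 = 0.630360
The influenza-present share is 0.66×0.506 = 0.333960.
Hence the posterior is 0.333960/0.630360 ≈ 0.5298.

Pr(influenza | fever, bacterial infection) ≈ 0.5298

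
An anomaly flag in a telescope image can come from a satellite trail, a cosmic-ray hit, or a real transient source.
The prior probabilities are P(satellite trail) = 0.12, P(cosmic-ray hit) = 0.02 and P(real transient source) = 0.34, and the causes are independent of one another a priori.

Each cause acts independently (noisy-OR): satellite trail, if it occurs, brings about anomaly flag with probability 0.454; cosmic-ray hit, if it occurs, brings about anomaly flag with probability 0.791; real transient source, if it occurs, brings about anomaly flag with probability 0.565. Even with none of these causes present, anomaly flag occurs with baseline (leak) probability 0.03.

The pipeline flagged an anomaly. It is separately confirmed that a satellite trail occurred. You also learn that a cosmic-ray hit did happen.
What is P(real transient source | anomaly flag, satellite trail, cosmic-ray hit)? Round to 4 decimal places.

Under noisy-OR, P(anomaly flag | causes) = 1 − (1−0.03)·∏(1−qᵢ) over the active causes.
By total probability over both values of real transient source:
  P(anomaly flag | satellite trail, cosmic-ray hit) = 0.889309·0.66 + 0.95185·0.34
        = 0.586944 + 0.323629 = 0.910573
Configurations with real transient source contribute 0.323629, so
  P(real transient source | anomaly flag, satellite trail, cosmic-ray hit) = 0.323629 / 0.910573 ≈ 0.3554

P(real transient source | anomaly flag, satellite trail, cosmic-ray hit) ≈ 0.3554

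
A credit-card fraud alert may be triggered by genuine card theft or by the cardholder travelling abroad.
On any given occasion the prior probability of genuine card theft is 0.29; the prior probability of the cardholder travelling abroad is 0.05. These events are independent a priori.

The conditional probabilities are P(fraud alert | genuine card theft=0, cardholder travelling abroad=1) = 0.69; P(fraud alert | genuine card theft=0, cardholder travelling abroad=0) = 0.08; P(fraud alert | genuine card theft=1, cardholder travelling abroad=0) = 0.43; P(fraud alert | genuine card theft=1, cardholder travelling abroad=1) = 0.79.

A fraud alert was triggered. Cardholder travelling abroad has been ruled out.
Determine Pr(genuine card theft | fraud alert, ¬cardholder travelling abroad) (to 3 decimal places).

Pr(genuine card theft | fraud alert, ¬cardholder travelling abroad) ≈ 0.687

Sum P(fraud alert|·) weighted by the priors over both values of genuine card theft:
  P(fraud alert | ¬cardholder travelling abroad) = 0.08·0.71 + 0.43·0.29
        = 0.056800 + 0.124700 = 0.181500
Keeping only the genuine card theft-present terms gives 0.124700, so
  P(genuine card theft | fraud alert, ¬cardholder travelling abroad) = 0.124700 / 0.181500 ≈ 0.687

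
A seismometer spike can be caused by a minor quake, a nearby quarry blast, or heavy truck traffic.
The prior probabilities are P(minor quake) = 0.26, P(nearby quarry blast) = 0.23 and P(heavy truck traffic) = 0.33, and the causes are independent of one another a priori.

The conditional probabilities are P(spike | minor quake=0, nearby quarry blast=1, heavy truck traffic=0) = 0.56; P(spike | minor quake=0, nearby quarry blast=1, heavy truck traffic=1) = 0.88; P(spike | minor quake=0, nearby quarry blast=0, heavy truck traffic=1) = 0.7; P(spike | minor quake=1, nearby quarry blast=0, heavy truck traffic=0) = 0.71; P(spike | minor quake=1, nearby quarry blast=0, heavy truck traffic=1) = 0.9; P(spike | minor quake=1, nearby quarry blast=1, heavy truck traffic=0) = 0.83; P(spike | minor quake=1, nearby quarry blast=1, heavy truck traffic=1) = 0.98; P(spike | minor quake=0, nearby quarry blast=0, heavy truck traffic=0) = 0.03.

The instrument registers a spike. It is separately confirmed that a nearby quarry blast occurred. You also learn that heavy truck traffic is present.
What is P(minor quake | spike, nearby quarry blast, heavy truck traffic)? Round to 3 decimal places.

Sum P(spike|·) weighted by the priors over both values of minor quake:
  P(spike | nearby quarry blast, heavy truck traffic) = 0.88*0.74 + 0.98*0.26
        = 0.651200 + 0.254800 = 0.906000
Configurations with minor quake contribute 0.254800, so
  P(minor quake | spike, nearby quarry blast, heavy truck traffic) = 0.254800 / 0.906000 ≈ 0.281

P(minor quake | spike, nearby quarry blast, heavy truck traffic) ≈ 0.281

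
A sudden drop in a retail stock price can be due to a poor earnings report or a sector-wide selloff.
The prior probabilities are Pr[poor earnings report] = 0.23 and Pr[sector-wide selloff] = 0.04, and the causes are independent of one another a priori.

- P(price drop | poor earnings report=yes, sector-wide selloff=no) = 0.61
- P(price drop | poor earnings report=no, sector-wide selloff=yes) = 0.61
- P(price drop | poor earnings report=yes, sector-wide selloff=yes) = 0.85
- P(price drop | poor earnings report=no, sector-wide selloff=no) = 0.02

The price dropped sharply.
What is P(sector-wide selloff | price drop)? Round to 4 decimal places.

P(sector-wide selloff | price drop) ≈ 0.1511

Numerator (weight on configurations with sector-wide selloff): 0.018788 + 0.007820 = 0.026608
The normalizing constant is 0.02·0.77·0.96 + 0.61·0.77·0.04 + 0.61·0.23·0.96 + 0.85·0.23·0.04 = 0.176080
P(sector-wide selloff | price drop) = 0.026608/0.176080 ≈ 0.1511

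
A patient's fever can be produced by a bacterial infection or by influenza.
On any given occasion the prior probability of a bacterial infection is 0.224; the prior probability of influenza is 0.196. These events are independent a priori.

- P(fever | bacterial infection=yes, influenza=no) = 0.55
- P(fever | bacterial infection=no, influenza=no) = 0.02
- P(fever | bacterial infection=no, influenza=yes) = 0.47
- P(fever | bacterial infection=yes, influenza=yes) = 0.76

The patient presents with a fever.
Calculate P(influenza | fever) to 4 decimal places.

P(influenza | fever) ≈ 0.4846

P(fever) = 0.02·0.776·0.804 + 0.47·0.776·0.196 + 0.55·0.224·0.804 + 0.76·0.224·0.196 = 0.012478 + 0.071485 + 0.099053 + 0.033367 = 0.216383
The influenza-present share is 0.071485 + 0.033367 = 0.104852.
P(influenza | fever) = 0.104852 / 0.216383 ≈ 0.4846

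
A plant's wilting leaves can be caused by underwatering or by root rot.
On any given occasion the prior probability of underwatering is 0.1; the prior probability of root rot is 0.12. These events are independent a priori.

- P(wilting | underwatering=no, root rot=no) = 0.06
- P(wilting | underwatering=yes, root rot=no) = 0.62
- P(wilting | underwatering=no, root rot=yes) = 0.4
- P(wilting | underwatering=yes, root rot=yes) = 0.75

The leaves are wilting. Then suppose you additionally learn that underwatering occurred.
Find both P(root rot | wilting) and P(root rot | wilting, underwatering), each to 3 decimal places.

P(root rot | wilting) ≈ 0.338; P(root rot | wilting, underwatering) ≈ 0.142

By total probability over the 4 (underwatering, root rot) configurations:
  P(wilting) = 0.06×0.9×0.88 + 0.4×0.9×0.12 + 0.62×0.1×0.88 + 0.75×0.1×0.12
        = 0.047520 + 0.043200 + 0.054560 + 0.009000 = 0.154280
Keeping only the root rot-present terms gives 0.052200, so
  P(root rot | wilting) = 0.052200 / 0.154280 ≈ 0.338

With the extra evidence:
Enumerate both values of root rot and weight by the priors:
  P(wilting | underwatering) = 0.62*0.88 + 0.75*0.12
        = 0.545600 + 0.090000 = 0.635600
The terms with root rot present sum to 0.090000, so
  P(root rot | wilting, underwatering) = 0.090000 / 0.635600 ≈ 0.142
Conditioning on underwatering lowers the posterior on root rot: the classic explaining-away effect in a common-effect structure.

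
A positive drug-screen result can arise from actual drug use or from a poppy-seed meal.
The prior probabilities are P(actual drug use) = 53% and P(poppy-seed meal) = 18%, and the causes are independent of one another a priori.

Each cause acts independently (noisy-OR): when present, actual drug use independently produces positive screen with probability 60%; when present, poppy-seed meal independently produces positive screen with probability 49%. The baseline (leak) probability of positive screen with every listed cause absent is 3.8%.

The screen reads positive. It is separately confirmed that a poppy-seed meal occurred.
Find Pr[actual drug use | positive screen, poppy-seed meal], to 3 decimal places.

Under noisy-OR, P(positive screen | causes) = 1 − (1−0.038)·∏(1−qᵢ) over the active causes.
Numerator (weight on configurations with actual drug use): 0.803752*0.53 = 0.425989
The normalizing constant is 0.50938*0.47 + 0.803752*0.53 = 0.665398
Posterior = 0.425989 / 0.665398 ≈ 0.640

Pr[actual drug use | positive screen, poppy-seed meal] ≈ 0.640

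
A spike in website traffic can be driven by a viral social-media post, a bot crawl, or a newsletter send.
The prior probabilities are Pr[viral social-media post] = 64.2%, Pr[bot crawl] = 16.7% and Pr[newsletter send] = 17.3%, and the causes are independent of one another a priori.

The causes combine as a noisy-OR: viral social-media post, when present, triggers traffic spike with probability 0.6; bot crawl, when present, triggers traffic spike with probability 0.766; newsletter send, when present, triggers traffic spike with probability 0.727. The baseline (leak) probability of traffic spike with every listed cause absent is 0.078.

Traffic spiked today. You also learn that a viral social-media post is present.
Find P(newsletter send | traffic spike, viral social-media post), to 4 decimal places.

Under noisy-OR, P(traffic spike | causes) = 1 − (1−0.078)·∏(1−qᵢ) over the active causes.
P(traffic spike | viral social-media post) = 0.6312*0.833*0.827 + 0.899318*0.833*0.173 + 0.913701*0.167*0.827 + 0.97644*0.167*0.173 = 0.434828 + 0.129600 + 0.126190 + 0.028210 = 0.718828
Restricting to configurations with newsletter send present: 0.129600 + 0.028210 = 0.157810.
P(newsletter send | traffic spike, viral social-media post) = 0.157810 / 0.718828 ≈ 0.2195

P(newsletter send | traffic spike, viral social-media post) ≈ 0.2195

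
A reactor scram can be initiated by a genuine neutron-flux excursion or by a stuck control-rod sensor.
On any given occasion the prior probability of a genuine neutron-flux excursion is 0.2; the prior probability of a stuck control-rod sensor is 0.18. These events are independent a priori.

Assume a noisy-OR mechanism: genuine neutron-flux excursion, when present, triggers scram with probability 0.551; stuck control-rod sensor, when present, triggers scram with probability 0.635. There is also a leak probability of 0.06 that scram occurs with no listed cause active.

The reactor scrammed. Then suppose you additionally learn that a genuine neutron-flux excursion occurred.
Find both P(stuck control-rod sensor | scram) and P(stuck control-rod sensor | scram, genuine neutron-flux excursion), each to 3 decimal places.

P(stuck control-rod sensor | scram) ≈ 0.482; P(stuck control-rod sensor | scram, genuine neutron-flux excursion) ≈ 0.243

Under noisy-OR, P(scram | causes) = 1 − (1−0.06)·∏(1−qᵢ) over the active causes.
P(scram) = 0.06*0.8*0.82 + 0.6569*0.8*0.18 + 0.57794*0.2*0.82 + 0.845948*0.2*0.18 = 0.039360 + 0.094594 + 0.094782 + 0.030454 = 0.259190
The stuck control-rod sensor-present share is 0.094594 + 0.030454 = 0.125048.
So P(stuck control-rod sensor | scram) = 0.125048/0.259190 ≈ 0.482.

With the extra evidence:
By total probability over both values of stuck control-rod sensor:
  P(scram | genuine neutron-flux excursion) = 0.57794·0.82 + 0.845948·0.18
        = 0.473911 + 0.152271 = 0.626182
The terms with stuck control-rod sensor present sum to 0.152271, so
  P(stuck control-rod sensor | scram, genuine neutron-flux excursion) = 0.152271 / 0.626182 ≈ 0.243
Conditioning on genuine neutron-flux excursion lowers the posterior on stuck control-rod sensor: the classic explaining-away effect in a common-effect structure.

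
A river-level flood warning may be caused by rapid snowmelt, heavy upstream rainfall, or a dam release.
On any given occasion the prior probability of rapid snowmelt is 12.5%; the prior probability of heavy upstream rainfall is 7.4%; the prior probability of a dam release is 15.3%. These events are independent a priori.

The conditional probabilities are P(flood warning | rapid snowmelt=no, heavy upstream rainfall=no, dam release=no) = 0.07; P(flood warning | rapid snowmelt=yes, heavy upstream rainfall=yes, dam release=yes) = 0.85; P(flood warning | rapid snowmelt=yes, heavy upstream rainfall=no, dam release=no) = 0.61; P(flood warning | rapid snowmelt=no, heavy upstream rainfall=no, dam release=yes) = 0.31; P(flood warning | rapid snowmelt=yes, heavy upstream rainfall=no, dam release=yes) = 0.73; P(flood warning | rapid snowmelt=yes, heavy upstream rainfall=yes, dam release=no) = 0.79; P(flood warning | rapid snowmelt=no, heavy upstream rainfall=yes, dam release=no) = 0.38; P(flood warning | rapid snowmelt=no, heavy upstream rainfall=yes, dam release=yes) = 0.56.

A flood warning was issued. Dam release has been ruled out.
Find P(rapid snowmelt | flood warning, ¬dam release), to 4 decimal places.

P(flood warning | ¬dam release) = 0.07*0.875*0.926 + 0.38*0.875*0.074 + 0.61*0.125*0.926 + 0.79*0.125*0.074 = 0.056718 + 0.024605 + 0.070608 + 0.007307 = 0.159238
Of this, 0.077915 comes from 0.070608 + 0.007307 (the rapid snowmelt=true cases).
P(rapid snowmelt | flood warning, ¬dam release) = 0.077915 / 0.159238 ≈ 0.4893

P(rapid snowmelt | flood warning, ¬dam release) ≈ 0.4893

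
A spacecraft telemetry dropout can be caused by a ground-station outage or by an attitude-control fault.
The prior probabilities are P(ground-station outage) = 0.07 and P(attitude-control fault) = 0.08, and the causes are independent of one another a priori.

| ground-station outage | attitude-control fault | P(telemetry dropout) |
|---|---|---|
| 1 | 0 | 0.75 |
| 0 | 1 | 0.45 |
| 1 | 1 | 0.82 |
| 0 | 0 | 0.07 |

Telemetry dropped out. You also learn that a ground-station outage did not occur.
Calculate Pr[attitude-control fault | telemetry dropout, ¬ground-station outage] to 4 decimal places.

Pr[attitude-control fault | telemetry dropout, ¬ground-station outage] ≈ 0.3586

For the numerator, keep only attitude-control fault=true terms: 0.45*0.08 = 0.036000
The normalizing constant is 0.07*0.92 + 0.45*0.08 = 0.100400
P(attitude-control fault | telemetry dropout, ¬ground-station outage) = 0.036000/0.100400 ≈ 0.3586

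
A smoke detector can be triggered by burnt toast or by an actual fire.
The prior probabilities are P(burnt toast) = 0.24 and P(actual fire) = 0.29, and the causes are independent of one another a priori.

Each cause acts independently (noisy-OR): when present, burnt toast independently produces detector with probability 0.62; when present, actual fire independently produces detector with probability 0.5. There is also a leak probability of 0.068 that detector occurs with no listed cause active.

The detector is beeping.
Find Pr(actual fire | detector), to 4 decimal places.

Under noisy-OR, P(detector | causes) = 1 − (1−0.068)·∏(1−qᵢ) over the active causes.
Enumerate the 4 (burnt toast, actual fire) configurations and weight by the priors:
  P(detector) = 0.068×0.76×0.71 + 0.534×0.76×0.29 + 0.64584×0.24×0.71 + 0.82292×0.24×0.29
        = 0.036693 + 0.117694 + 0.110051 + 0.057275 = 0.321713
The terms with actual fire present sum to 0.174969, so
  P(actual fire | detector) = 0.174969 / 0.321713 ≈ 0.5439

Pr(actual fire | detector) ≈ 0.5439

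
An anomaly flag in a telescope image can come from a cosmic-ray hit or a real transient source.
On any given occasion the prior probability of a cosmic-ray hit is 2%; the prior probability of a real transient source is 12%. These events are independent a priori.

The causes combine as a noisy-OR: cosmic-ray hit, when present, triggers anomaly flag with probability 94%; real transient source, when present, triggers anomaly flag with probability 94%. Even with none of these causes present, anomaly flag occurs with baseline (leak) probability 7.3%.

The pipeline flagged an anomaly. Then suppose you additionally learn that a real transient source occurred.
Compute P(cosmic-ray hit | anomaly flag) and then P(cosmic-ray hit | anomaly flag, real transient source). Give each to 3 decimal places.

Under noisy-OR, P(anomaly flag | causes) = 1 − (1−0.073)·∏(1−qᵢ) over the active causes.
P(anomaly flag) = 0.073*0.98*0.88 + 0.94438*0.98*0.12 + 0.94438*0.02*0.88 + 0.996663*0.02*0.12 = 0.062955 + 0.111059 + 0.016621 + 0.002392 = 0.193027
Restricting to configurations with cosmic-ray hit present: 0.016621 + 0.002392 = 0.019013.
P(cosmic-ray hit | anomaly flag) = 0.019013 / 0.193027 ≈ 0.098

Now also conditioning on real transient source=true:
P(anomaly flag | real transient source) = 0.94438·0.98 + 0.996663·0.02 = 0.925492 + 0.019933 = 0.945425
Of this, 0.019933 comes from 0.996663·0.02 (the cosmic-ray hit=true cases).
So P(cosmic-ray hit | anomaly flag, real transient source) = 0.019933/0.945425 ≈ 0.021.

P(cosmic-ray hit | anomaly flag) ≈ 0.098; P(cosmic-ray hit | anomaly flag, real transient source) ≈ 0.021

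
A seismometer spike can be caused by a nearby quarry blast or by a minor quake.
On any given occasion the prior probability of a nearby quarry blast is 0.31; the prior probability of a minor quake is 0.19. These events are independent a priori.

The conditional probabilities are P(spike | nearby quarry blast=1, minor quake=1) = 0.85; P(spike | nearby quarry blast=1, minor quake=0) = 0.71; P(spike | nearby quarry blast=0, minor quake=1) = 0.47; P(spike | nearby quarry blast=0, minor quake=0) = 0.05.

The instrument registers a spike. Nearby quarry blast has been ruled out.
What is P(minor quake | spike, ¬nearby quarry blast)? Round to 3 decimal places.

P(minor quake | spike, ¬nearby quarry blast) ≈ 0.688

Numerator (weight on configurations with minor quake): 0.47*0.19 = 0.089300
Normalizer over all consistent configurations: 0.05*0.81 + 0.47*0.19 = 0.129800
P(minor quake | spike, ¬nearby quarry blast) = 0.089300/0.129800 ≈ 0.688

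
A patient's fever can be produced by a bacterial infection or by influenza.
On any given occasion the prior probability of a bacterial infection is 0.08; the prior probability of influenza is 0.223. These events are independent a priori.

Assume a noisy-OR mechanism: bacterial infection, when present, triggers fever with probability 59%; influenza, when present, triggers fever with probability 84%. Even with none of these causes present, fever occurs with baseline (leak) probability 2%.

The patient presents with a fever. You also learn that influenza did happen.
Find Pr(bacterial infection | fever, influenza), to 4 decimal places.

Pr(bacterial infection | fever, influenza) ≈ 0.0880

Under noisy-OR, P(fever | causes) = 1 − (1−0.02)·∏(1−qᵢ) over the active causes.
Numerator (weight on configurations with bacterial infection): 0.935712*0.08 = 0.074857
Normalizer over all consistent configurations: 0.8432*0.92 + 0.935712*0.08 = 0.850601
P(bacterial infection | fever, influenza) = 0.074857/0.850601 ≈ 0.0880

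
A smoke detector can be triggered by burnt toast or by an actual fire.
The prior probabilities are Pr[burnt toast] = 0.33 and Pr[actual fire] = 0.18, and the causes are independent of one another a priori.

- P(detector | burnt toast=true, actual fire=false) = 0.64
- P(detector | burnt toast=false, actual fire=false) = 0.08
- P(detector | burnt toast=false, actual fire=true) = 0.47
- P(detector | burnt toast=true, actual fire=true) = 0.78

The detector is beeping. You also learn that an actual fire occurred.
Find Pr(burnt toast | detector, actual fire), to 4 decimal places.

Pr(burnt toast | detector, actual fire) ≈ 0.4498

Enumerate both values of burnt toast and weight by the priors:
  P(detector | actual fire) = 0.47*0.67 + 0.78*0.33
        = 0.314900 + 0.257400 = 0.572300
Keeping only the burnt toast-present terms gives 0.257400, so
  P(burnt toast | detector, actual fire) = 0.257400 / 0.572300 ≈ 0.4498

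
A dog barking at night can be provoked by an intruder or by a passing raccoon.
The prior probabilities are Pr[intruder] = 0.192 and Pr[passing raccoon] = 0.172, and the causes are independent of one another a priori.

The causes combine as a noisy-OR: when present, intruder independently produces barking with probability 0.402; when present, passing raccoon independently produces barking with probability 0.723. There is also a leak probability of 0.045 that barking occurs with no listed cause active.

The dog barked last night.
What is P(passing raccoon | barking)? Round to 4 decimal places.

Under noisy-OR, P(barking | causes) = 1 − (1−0.045)·∏(1−qᵢ) over the active causes.
Sum P(barking|·) weighted by the priors over the 4 (intruder, passing raccoon) configurations:
  P(barking) = 0.045·0.808·0.828 + 0.735465·0.808·0.172 + 0.42891·0.192·0.828 + 0.841808·0.192·0.172
        = 0.030106 + 0.102212 + 0.068186 + 0.027800 = 0.228304
Configurations with passing raccoon contribute 0.130012, so
  P(passing raccoon | barking) = 0.130012 / 0.228304 ≈ 0.5695

P(passing raccoon | barking) ≈ 0.5695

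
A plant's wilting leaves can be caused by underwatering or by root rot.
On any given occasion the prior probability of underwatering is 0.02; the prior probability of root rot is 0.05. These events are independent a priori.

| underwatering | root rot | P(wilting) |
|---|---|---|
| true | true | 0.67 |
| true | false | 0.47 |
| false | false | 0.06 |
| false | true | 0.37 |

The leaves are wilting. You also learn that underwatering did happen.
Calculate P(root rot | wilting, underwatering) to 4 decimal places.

P(root rot | wilting, underwatering) ≈ 0.0698

For the numerator, keep only root rot=true terms: 0.67×0.05 = 0.033500
Normalizer over all consistent configurations: 0.47×0.95 + 0.67×0.05 = 0.480000
P(root rot | wilting, underwatering) = 0.033500/0.480000 ≈ 0.0698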